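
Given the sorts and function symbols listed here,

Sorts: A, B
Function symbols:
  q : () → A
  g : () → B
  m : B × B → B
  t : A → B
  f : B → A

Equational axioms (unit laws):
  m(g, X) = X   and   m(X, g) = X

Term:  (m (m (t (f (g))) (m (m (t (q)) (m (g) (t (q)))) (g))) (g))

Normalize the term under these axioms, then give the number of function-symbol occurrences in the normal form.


size = 9

1. (m (m (t (f (g))) (m (m (t (q)) (m (g) (t (q)))) (g))) (g))  →  (m (t (f (g))) (m (m (t (q)) (m (g) (t (q)))) (g)))
2. (m (t (f (g))) (m (m (t (q)) (m (g) (t (q)))) (g)))  →  (m (t (f (g))) (m (t (q)) (m (g) (t (q)))))
3. (m (t (f (g))) (m (t (q)) (m (g) (t (q)))))  →  (m (t (f (g))) (m (t (q)) (t (q))))
normal form: (m (t (f (g))) (m (t (q)) (t (q))))


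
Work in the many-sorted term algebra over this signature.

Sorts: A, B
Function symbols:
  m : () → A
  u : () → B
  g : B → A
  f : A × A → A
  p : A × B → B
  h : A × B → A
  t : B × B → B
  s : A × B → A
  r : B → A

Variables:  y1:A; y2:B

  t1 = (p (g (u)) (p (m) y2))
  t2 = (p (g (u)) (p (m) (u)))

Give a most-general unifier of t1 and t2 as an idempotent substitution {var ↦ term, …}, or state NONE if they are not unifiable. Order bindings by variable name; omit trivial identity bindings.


{y2 ↦ (u)}


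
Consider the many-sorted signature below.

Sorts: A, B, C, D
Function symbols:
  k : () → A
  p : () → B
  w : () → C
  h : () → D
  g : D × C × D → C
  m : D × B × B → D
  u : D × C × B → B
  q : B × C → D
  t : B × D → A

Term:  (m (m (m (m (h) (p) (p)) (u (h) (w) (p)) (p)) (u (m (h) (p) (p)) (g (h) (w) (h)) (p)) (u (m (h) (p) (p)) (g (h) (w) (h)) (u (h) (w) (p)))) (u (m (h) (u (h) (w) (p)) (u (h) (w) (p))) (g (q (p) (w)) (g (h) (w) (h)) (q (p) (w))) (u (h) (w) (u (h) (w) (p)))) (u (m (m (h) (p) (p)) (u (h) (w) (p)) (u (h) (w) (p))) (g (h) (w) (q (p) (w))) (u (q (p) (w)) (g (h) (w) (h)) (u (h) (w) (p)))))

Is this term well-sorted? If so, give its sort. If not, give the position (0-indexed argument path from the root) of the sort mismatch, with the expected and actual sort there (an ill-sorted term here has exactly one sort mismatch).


well-sorted; sort = D

        (h) : D
        (p) : B
        (p) : B
      (m (h) (p) (p)) : D
        (h) : D
        (w) : C
        (p) : B
      (u (h) (w) (p)) : B
      (p) : B
    (m (m (h) (p) (p)) (u (h) (w) (p)) (p)) : D
        (h) : D
        (p) : B
        (p) : B
      (m (h) (p) (p)) : D
        (h) : D
        (w) : C
        (h) : D
      (g (h) (w) (h)) : C
      (p) : B
    (u (m (h) (p) (p)) (g (h) (w) (h)) (p)) : B
        (h) : D
        (p) : B
        (p) : B
      (m (h) (p) (p)) : D
        (h) : D
        (w) : C
        (h) : D
      (g (h) (w) (h)) : C
        (h) : D
        (w) : C
        (p) : B
      (u (h) (w) (p)) : B
    (u (m (h) (p) (p)) (g (h) (w) (h)) (u (h) (w) (p))) : B
  (m (m (m (h) (p) (p)) (u (h) (w) (p)) (p)) (u (m (h) (p) (p)) (g (h) (w) (h)) (p)) (u (m (h) (p) (p)) (g (h) (w) (h)) (u (h) (w) (p)))) : D
      (h) : D
        (h) : D
        (w) : C
        (p) : B
      (u (h) (w) (p)) : B
        (h) : D
        (w) : C
        (p) : B
      (u (h) (w) (p)) : B
    (m (h) (u (h) (w) (p)) (u (h) (w) (p))) : D
        (p) : B
        (w) : C
      (q (p) (w)) : D
        (h) : D
        (w) : C
        (h) : D
      (g (h) (w) (h)) : C
        (p) : B
        (w) : C
      (q (p) (w)) : D
    (g (q (p) (w)) (g (h) (w) (h)) (q (p) (w))) : C
      (h) : D
      (w) : C
        (h) : D
        (w) : C
        (p) : B
      (u (h) (w) (p)) : B
    (u (h) (w) (u (h) (w) (p))) : B
  (u (m (h) (u (h) (w) (p)) (u (h) (w) (p))) (g (q (p) (w)) (g (h) (w) (h)) (q (p) (w))) (u (h) (w) (u (h) (w) (p)))) : B
        (h) : D
        (p) : B
        (p) : B
      (m (h) (p) (p)) : D
        (h) : D
        (w) : C
        (p) : B
      (u (h) (w) (p)) : B
        (h) : D
        (w) : C
        (p) : B
      (u (h) (w) (p)) : B
    (m (m (h) (p) (p)) (u (h) (w) (p)) (u (h) (w) (p))) : D
      (h) : D
      (w) : C
        (p) : B
        (w) : C
      (q (p) (w)) : D
    (g (h) (w) (q (p) (w))) : C
        (p) : B
        (w) : C
      (q (p) (w)) : D
        (h) : D
        (w) : C
        (h) : D
      (g (h) (w) (h)) : C
        (h) : D
        (w) : C
        (p) : B
      (u (h) (w) (p)) : B
    (u (q (p) (w)) (g (h) (w) (h)) (u (h) (w) (p))) : B
  (u (m (m (h) (p) (p)) (u (h) (w) (p)) (u (h) (w) (p))) (g (h) (w) (q (p) (w))) (u (q (p) (w)) (g (h) (w) (h)) (u (h) (w) (p)))) : B
(m (m (m (m (h) (p) (p)) (u (h) (w) (p)) (p)) (u (m (h) (p) (p)) (g (h) (w) (h)) (p)) (u (m (h) (p) (p)) (g (h) (w) (h)) (u (h) (w) (p)))) (u (m (h) (u (h) (w) (p)) (u (h) (w) (p))) (g (q (p) (w)) (g (h) (w) (h)) (q (p) (w))) (u (h) (w) (u (h) (w) (p)))) (u (m (m (h) (p) (p)) (u (h) (w) (p)) (u (h) (w) (p))) (g (h) (w) (q (p) (w))) (u (q (p) (w)) (g (h) (w) (h)) (u (h) (w) (p))))) : D


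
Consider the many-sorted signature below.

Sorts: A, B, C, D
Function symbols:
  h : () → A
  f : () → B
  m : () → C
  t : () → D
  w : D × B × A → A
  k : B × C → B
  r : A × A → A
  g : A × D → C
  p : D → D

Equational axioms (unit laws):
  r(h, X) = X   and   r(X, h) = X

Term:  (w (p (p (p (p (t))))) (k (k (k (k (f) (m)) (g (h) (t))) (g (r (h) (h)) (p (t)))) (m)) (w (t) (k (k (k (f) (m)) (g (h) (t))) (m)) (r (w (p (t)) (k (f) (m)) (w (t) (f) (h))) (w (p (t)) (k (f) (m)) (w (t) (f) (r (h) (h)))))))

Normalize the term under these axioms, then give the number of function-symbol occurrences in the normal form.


size = 52

1. (w (p (p (p (p (t))))) (k (k (k (k (f) (m)) (g (h) (t))) (g (r (h) (h)) (p (t)))) (m)) (w (t) (k (k (k (f) (m)) (g (h) (t))) (m)) (r (w (p (t)) (k (f) (m)) (w (t) (f) (h))) (w (p (t)) (k (f) (m)) (w (t) (f) (r (h) (h)))))))  →  (w (p (p (p (p (t))))) (k (k (k (k (f) (m)) (g (h) (t))) (g (h) (p (t)))) (m)) (w (t) (k (k (k (f) (m)) (g (h) (t))) (m)) (r (w (p (t)) (k (f) (m)) (w (t) (f) (h))) (w (p (t)) (k (f) (m)) (w (t) (f) (r (h) (h)))))))
2. (w (p (p (p (p (t))))) (k (k (k (k (f) (m)) (g (h) (t))) (g (h) (p (t)))) (m)) (w (t) (k (k (k (f) (m)) (g (h) (t))) (m)) (r (w (p (t)) (k (f) (m)) (w (t) (f) (h))) (w (p (t)) (k (f) (m)) (w (t) (f) (r (h) (h)))))))  →  (w (p (p (p (p (t))))) (k (k (k (k (f) (m)) (g (h) (t))) (g (h) (p (t)))) (m)) (w (t) (k (k (k (f) (m)) (g (h) (t))) (m)) (r (w (p (t)) (k (f) (m)) (w (t) (f) (h))) (w (p (t)) (k (f) (m)) (w (t) (f) (h))))))
normal form: (w (p (p (p (p (t))))) (k (k (k (k (f) (m)) (g (h) (t))) (g (h) (p (t)))) (m)) (w (t) (k (k (k (f) (m)) (g (h) (t))) (m)) (r (w (p (t)) (k (f) (m)) (w (t) (f) (h))) (w (p (t)) (k (f) (m)) (w (t) (f) (h))))))


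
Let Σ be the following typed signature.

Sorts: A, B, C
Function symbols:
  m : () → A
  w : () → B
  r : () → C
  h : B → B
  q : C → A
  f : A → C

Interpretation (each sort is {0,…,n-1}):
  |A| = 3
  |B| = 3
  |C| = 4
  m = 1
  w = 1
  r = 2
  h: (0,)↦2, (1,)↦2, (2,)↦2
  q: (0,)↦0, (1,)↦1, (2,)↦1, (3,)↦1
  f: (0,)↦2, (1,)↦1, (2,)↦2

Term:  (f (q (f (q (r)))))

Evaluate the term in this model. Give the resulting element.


value = 1

  r = 2
  (q (r)) = q(2,) = 1
  (f (q (r))) = f(1,) = 1
  (q (f (q (r)))) = q(1,) = 1
  (f (q (f (q (r))))) = f(1,) = 1


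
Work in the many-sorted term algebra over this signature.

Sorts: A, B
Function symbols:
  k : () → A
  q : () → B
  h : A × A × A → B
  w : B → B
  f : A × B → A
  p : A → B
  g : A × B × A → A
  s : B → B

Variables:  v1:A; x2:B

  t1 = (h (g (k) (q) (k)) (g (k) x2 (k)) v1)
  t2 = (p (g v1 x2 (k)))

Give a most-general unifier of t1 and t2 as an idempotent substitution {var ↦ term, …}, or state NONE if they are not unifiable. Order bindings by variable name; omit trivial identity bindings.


head clash or occurs-check failure — not unifiable

NONE (not unifiable)


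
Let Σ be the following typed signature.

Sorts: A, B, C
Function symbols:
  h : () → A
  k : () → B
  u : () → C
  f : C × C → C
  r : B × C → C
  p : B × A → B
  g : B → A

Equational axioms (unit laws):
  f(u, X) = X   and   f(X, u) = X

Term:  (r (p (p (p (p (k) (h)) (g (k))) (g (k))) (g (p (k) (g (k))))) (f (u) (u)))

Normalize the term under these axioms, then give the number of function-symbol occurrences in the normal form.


1. (r (p (p (p (p (k) (h)) (g (k))) (g (k))) (g (p (k) (g (k))))) (f (u) (u)))  →  (r (p (p (p (p (k) (h)) (g (k))) (g (k))) (g (p (k) (g (k))))) (u))
normal form: (r (p (p (p (p (k) (h)) (g (k))) (g (k))) (g (p (k) (g (k))))) (u))

size = 17


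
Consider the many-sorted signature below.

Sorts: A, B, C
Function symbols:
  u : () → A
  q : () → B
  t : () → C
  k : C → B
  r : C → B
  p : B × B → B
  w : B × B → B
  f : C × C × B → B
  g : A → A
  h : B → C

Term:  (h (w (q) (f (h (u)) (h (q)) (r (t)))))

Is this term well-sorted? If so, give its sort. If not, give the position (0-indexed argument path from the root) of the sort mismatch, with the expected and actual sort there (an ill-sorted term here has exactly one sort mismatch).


    (q) : B
        (u) : A
      (h (u)) : ✗ arg 0 at [0, 1, 0, 0] has sort A, expected B
        (q) : B
      (h (q)) : C
        (t) : C
      (r (t)) : B

ill-sorted at position [0, 1, 0, 0]: expected B, got A


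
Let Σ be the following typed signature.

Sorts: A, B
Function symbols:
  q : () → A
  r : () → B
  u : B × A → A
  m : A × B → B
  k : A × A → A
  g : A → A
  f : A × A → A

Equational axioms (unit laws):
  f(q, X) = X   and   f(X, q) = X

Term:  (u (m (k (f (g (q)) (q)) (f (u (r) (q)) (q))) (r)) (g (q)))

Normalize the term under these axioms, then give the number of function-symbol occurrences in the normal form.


1. (u (m (k (f (g (q)) (q)) (f (u (r) (q)) (q))) (r)) (g (q)))  →  (u (m (k (g (q)) (f (u (r) (q)) (q))) (r)) (g (q)))
2. (u (m (k (g (q)) (f (u (r) (q)) (q))) (r)) (g (q)))  →  (u (m (k (g (q)) (u (r) (q))) (r)) (g (q)))
normal form: (u (m (k (g (q)) (u (r) (q))) (r)) (g (q)))

size = 11


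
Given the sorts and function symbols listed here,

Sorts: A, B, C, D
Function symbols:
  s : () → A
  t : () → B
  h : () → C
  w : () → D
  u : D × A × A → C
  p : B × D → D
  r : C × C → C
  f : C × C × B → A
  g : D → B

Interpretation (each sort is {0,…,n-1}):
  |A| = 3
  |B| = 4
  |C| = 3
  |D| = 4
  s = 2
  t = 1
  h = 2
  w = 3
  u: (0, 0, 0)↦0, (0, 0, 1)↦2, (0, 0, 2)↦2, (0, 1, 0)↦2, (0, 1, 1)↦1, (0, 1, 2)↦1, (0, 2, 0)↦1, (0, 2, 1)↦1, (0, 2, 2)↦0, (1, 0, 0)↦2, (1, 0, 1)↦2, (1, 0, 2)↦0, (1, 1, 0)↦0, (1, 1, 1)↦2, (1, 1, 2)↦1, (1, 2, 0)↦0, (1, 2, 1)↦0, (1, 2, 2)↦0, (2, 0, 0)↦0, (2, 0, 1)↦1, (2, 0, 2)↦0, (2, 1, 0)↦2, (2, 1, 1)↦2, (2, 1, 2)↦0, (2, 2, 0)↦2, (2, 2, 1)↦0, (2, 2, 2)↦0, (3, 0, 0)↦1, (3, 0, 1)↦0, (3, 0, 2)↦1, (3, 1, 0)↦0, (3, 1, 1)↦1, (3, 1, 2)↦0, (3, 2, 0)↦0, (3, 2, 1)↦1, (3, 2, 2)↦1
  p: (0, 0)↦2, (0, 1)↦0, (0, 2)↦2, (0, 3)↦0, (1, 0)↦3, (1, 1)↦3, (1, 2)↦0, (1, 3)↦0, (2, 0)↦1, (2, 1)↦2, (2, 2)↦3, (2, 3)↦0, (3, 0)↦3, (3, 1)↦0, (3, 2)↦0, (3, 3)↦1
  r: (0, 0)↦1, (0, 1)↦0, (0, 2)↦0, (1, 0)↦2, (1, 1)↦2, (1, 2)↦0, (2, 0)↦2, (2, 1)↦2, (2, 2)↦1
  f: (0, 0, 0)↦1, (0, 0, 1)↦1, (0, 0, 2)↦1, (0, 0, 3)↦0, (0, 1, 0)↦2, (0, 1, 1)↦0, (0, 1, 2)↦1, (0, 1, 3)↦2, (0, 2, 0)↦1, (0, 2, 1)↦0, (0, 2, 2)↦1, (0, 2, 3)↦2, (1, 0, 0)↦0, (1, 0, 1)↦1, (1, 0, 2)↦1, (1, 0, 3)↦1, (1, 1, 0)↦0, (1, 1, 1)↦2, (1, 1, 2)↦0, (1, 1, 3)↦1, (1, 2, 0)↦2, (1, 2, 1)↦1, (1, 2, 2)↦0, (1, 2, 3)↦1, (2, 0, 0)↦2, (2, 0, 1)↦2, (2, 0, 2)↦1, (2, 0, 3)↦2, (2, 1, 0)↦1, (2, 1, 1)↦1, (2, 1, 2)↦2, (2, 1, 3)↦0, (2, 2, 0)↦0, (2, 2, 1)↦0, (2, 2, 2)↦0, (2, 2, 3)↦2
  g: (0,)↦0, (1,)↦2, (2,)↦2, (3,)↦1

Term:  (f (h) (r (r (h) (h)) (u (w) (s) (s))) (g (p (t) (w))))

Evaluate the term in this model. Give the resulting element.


value = 0

  h = 2
  h = 2
  h = 2
  (r (h) (h)) = r(2, 2) = 1
  w = 3
  s = 2
  s = 2
  (u (w) (s) (s)) = u(3, 2, 2) = 1
  (r (r (h) (h)) (u (w) (s) (s))) = r(1, 1) = 2
  t = 1
  w = 3
  (p (t) (w)) = p(1, 3) = 0
  (g (p (t) (w))) = g(0,) = 0
  (f (h) (r (r (h) (h)) (u (w) (s) (s))) (g (p (t) (w)))) = f(2, 2, 0) = 0


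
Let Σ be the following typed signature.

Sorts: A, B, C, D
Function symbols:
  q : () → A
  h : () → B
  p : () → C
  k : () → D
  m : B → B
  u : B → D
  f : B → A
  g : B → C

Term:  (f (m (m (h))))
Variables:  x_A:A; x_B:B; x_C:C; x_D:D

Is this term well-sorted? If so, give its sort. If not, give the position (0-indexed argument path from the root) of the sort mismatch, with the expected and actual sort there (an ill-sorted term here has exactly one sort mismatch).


      (h) : B
    (m (h)) : B
  (m (m (h))) : B
(f (m (m (h)))) : A

well-sorted; sort = A


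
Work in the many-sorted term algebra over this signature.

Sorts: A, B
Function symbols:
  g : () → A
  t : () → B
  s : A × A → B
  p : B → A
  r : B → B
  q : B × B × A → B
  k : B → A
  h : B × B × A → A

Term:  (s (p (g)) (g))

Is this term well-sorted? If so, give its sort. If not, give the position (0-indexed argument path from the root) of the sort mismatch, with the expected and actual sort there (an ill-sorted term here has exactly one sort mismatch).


ill-sorted at position [0, 0]: expected B, got A

    (g) : A
  (p (g)) : ✗ arg 0 at [0, 0] has sort A, expected B
  (g) : A


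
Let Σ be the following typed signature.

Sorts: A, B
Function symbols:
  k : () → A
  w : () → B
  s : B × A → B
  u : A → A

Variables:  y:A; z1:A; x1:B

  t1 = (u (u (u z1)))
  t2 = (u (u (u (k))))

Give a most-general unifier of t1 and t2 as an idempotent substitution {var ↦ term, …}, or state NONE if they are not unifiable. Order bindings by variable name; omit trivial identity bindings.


{z1 ↦ (k)}


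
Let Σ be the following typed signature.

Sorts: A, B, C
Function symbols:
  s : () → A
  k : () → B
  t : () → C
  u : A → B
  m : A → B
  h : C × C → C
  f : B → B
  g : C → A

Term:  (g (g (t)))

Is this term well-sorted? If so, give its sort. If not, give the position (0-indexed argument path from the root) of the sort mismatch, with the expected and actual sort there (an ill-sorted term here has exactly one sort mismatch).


    (t) : C
  (g (t)) : A
(g (g (t))) : ✗ arg 0 at [0] has sort A, expected C

ill-sorted at position [0]: expected C, got A


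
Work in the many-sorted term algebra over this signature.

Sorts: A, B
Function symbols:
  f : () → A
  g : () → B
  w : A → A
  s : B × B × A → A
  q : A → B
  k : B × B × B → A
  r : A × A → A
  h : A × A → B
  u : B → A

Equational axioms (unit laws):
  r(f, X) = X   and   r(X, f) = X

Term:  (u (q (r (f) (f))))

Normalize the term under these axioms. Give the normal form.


normal form = (u (q (f)))

1. (u (q (r (f) (f))))  →  (u (q (f)))


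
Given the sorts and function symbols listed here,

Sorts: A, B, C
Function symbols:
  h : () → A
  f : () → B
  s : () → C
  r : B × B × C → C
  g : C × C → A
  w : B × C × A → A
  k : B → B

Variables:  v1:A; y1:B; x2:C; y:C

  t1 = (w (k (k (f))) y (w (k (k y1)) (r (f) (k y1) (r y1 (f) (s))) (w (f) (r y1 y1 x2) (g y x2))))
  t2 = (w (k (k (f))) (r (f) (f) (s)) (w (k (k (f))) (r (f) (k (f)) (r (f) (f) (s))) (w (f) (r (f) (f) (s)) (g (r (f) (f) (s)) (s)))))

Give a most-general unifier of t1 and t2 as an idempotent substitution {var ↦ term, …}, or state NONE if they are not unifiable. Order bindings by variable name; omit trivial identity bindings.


{x2 ↦ (s), y ↦ (r (f) (f) (s)), y1 ↦ (f)}


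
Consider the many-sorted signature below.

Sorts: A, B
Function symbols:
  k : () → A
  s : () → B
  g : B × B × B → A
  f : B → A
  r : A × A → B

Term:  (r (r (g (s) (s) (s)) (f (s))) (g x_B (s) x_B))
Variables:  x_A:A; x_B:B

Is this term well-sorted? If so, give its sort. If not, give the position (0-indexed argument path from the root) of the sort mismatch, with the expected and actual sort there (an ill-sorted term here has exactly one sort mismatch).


ill-sorted at position [0]: expected A, got B

      (s) : B
      (s) : B
      (s) : B
    (g (s) (s) (s)) : A
      (s) : B
    (f (s)) : A
  (r (g (s) (s) (s)) (f (s))) : B
    x_B : B
    (s) : B
    x_B : B
  (g x_B (s) x_B) : A
(r (r (g (s) (s) (s)) (f (s))) (g x_B (s) x_B)) : ✗ arg 0 at [0] has sort B, expected A


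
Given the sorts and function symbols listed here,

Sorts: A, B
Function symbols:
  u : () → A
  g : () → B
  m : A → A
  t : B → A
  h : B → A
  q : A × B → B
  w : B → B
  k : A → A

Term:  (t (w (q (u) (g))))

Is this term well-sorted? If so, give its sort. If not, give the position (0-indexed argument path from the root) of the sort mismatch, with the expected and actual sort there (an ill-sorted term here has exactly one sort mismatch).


      (u) : A
      (g) : B
    (q (u) (g)) : B
  (w (q (u) (g))) : B
(t (w (q (u) (g)))) : A

well-sorted; sort = A


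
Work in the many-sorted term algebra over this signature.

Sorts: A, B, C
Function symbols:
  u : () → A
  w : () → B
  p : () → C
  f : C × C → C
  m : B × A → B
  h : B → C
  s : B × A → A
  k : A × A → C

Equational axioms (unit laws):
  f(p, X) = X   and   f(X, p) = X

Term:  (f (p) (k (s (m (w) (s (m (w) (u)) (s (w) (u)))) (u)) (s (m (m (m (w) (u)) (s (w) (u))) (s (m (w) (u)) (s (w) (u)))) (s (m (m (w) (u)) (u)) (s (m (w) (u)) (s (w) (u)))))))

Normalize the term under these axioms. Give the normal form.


normal form = (k (s (m (w) (s (m (w) (u)) (s (w) (u)))) (u)) (s (m (m (m (w) (u)) (s (w) (u))) (s (m (w) (u)) (s (w) (u)))) (s (m (m (w) (u)) (u)) (s (m (w) (u)) (s (w) (u))))))

1. (f (p) (k (s (m (w) (s (m (w) (u)) (s (w) (u)))) (u)) (s (m (m (m (w) (u)) (s (w) (u))) (s (m (w) (u)) (s (w) (u)))) (s (m (m (w) (u)) (u)) (s (m (w) (u)) (s (w) (u)))))))  →  (k (s (m (w) (s (m (w) (u)) (s (w) (u)))) (u)) (s (m (m (m (w) (u)) (s (w) (u))) (s (m (w) (u)) (s (w) (u)))) (s (m (m (w) (u)) (u)) (s (m (w) (u)) (s (w) (u))))))


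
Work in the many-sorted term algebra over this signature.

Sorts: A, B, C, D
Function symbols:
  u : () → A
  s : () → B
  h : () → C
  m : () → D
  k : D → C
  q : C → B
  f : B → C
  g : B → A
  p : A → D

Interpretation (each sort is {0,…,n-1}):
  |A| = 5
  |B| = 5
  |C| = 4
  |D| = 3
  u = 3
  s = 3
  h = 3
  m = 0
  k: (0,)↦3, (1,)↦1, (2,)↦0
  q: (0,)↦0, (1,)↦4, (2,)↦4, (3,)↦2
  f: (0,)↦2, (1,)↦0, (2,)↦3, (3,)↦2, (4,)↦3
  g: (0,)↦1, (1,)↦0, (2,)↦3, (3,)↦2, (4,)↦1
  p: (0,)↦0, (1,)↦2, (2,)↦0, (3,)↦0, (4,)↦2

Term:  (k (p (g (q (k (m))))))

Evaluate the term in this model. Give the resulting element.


  m = 0
  (k (m)) = k(0,) = 3
  (q (k (m))) = q(3,) = 2
  (g (q (k (m)))) = g(2,) = 3
  (p (g (q (k (m))))) = p(3,) = 0
  (k (p (g (q (k (m)))))) = k(0,) = 3

value = 3


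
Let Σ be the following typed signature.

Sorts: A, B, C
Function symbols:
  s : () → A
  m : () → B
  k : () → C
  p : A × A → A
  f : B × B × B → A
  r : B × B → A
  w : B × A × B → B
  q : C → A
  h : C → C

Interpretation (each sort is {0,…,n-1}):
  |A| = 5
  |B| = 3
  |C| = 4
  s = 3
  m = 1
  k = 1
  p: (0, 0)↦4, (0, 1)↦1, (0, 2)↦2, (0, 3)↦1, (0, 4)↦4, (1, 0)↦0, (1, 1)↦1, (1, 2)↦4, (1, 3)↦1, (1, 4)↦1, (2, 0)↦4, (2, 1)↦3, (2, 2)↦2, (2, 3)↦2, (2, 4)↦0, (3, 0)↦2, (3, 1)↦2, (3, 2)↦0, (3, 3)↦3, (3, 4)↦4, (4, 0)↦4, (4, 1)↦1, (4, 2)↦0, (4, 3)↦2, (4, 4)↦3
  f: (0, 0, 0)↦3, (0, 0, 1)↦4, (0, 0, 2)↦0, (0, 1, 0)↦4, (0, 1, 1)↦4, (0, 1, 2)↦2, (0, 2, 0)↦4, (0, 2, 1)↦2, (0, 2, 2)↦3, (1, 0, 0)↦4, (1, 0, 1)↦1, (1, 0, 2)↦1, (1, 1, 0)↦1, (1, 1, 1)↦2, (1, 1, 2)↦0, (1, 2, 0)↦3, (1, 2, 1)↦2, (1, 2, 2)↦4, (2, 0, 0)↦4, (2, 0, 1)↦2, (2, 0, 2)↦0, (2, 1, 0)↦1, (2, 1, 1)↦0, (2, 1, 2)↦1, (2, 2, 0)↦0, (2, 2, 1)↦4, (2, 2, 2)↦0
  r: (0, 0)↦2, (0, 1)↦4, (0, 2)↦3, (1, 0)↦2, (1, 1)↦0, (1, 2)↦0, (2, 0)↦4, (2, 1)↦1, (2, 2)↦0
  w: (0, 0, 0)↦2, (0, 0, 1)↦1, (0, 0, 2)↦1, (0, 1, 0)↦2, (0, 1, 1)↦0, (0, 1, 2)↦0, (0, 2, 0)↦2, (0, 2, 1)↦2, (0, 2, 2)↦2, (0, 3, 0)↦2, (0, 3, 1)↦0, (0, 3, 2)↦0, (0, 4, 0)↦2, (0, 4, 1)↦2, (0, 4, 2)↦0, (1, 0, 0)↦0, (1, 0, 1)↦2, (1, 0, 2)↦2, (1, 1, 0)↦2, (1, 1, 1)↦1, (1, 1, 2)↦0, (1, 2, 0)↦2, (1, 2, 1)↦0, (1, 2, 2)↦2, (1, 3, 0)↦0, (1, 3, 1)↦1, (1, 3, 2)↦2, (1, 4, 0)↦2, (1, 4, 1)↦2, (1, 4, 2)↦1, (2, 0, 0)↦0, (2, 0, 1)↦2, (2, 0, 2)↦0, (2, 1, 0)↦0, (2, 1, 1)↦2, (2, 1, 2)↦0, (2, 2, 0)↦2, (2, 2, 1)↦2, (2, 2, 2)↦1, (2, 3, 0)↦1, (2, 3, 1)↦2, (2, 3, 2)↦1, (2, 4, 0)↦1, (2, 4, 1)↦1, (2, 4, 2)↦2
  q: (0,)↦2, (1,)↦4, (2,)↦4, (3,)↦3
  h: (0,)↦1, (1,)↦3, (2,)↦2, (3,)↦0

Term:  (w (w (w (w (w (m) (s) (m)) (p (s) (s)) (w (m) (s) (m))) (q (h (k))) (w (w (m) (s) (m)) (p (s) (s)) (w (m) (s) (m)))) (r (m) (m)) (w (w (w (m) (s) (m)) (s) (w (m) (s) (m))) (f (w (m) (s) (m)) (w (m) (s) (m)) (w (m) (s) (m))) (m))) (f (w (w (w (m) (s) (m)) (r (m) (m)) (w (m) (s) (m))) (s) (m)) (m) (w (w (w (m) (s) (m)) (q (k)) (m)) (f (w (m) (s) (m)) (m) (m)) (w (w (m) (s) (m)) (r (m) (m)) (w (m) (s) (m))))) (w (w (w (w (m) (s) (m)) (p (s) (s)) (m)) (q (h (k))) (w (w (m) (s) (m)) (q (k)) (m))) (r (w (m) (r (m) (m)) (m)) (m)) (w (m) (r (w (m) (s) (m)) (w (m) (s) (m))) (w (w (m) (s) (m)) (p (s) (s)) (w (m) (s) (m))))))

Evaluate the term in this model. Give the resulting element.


  m = 1
  s = 3
  m = 1
  (w (m) (s) (m)) = w(1, 3, 1) = 1
  s = 3
  s = 3
  (p (s) (s)) = p(3, 3) = 3
  m = 1
  s = 3
  m = 1
  (w (m) (s) (m)) = w(1, 3, 1) = 1
  (w (w (m) (s) (m)) (p (s) (s)) (w (m) (s) (m))) = w(1, 3, 1) = 1
  k = 1
  (h (k)) = h(1,) = 3
  (q (h (k))) = q(3,) = 3
  m = 1
  s = 3
  m = 1
  (w (m) (s) (m)) = w(1, 3, 1) = 1
  s = 3
  s = 3
  (p (s) (s)) = p(3, 3) = 3
  m = 1
  s = 3
  m = 1
  (w (m) (s) (m)) = w(1, 3, 1) = 1
  (w (w (m) (s) (m)) (p (s) (s)) (w (m) (s) (m))) = w(1, 3, 1) = 1
  (w (w (w (m) (s) (m)) (p (s) (s)) (w (m) (s) (m))) (q (h (k))) (w (w (m) (s) (m)) (p (s) (s)) (w (m) (s) (m)))) = w(1, 3, 1) = 1
  m = 1
  m = 1
  (r (m) (m)) = r(1, 1) = 0
  m = 1
  s = 3
  m = 1
  (w (m) (s) (m)) = w(1, 3, 1) = 1
  s = 3
  m = 1
  s = 3
  m = 1
  (w (m) (s) (m)) = w(1, 3, 1) = 1
  (w (w (m) (s) (m)) (s) (w (m) (s) (m))) = w(1, 3, 1) = 1
  m = 1
  s = 3
  m = 1
  (w (m) (s) (m)) = w(1, 3, 1) = 1
  m = 1
  s = 3
  m = 1
  (w (m) (s) (m)) = w(1, 3, 1) = 1
  m = 1
  s = 3
  m = 1
  (w (m) (s) (m)) = w(1, 3, 1) = 1
  (f (w (m) (s) (m)) (w (m) (s) (m)) (w (m) (s) (m))) = f(1, 1, 1) = 2
  m = 1
  (w (w (w (m) (s) (m)) (s) (w (m) (s) (m))) (f (w (m) (s) (m)) (w (m) (s) (m)) (w (m) (s) (m))) (m)) = w(1, 2, 1) = 0
  (w (w (w (w (m) (s) (m)) (p (s) (s)) (w (m) (s) (m))) (q (h (k))) (w (w (m) (s) (m)) (p (s) (s)) (w (m) (s) (m)))) (r (m) (m)) (w (w (w (m) (s) (m)) (s) (w (m) (s) (m))) (f (w (m) (s) (m)) (w (m) (s) (m)) (w (m) (s) (m))) (m))) = w(1, 0, 0) = 0
  m = 1
  s = 3
  m = 1
  (w (m) (s) (m)) = w(1, 3, 1) = 1
  m = 1
  m = 1
  (r (m) (m)) = r(1, 1) = 0
  m = 1
  s = 3
  m = 1
  (w (m) (s) (m)) = w(1, 3, 1) = 1
  (w (w (m) (s) (m)) (r (m) (m)) (w (m) (s) (m))) = w(1, 0, 1) = 2
  s = 3
  m = 1
  (w (w (w (m) (s) (m)) (r (m) (m)) (w (m) (s) (m))) (s) (m)) = w(2, 3, 1) = 2
  m = 1
  m = 1
  s = 3
  m = 1
  (w (m) (s) (m)) = w(1, 3, 1) = 1
  k = 1
  (q (k)) = q(1,) = 4
  m = 1
  (w (w (m) (s) (m)) (q (k)) (m)) = w(1, 4, 1) = 2
  m = 1
  s = 3
  m = 1
  (w (m) (s) (m)) = w(1, 3, 1) = 1
  m = 1
  m = 1
  (f (w (m) (s) (m)) (m) (m)) = f(1, 1, 1) = 2
  m = 1
  s = 3
  m = 1
  (w (m) (s) (m)) = w(1, 3, 1) = 1
  m = 1
  m = 1
  (r (m) (m)) = r(1, 1) = 0
  m = 1
  s = 3
  m = 1
  (w (m) (s) (m)) = w(1, 3, 1) = 1
  (w (w (m) (s) (m)) (r (m) (m)) (w (m) (s) (m))) = w(1, 0, 1) = 2
  (w (w (w (m) (s) (m)) (q (k)) (m)) (f (w (m) (s) (m)) (m) (m)) (w (w (m) (s) (m)) (r (m) (m)) (w (m) (s) (m)))) = w(2, 2, 2) = 1
  (f (w (w (w (m) (s) (m)) (r (m) (m)) (w (m) (s) (m))) (s) (m)) (m) (w (w (w (m) (s) (m)) (q (k)) (m)) (f (w (m) (s) (m)) (m) (m)) (w (w (m) (s) (m)) (r (m) (m)) (w (m) (s) (m))))) = f(2, 1, 1) = 0
  m = 1
  s = 3
  m = 1
  (w (m) (s) (m)) = w(1, 3, 1) = 1
  s = 3
  s = 3
  (p (s) (s)) = p(3, 3) = 3
  m = 1
  (w (w (m) (s) (m)) (p (s) (s)) (m)) = w(1, 3, 1) = 1
  k = 1
  (h (k)) = h(1,) = 3
  (q (h (k))) = q(3,) = 3
  m = 1
  s = 3
  m = 1
  (w (m) (s) (m)) = w(1, 3, 1) = 1
  k = 1
  (q (k)) = q(1,) = 4
  m = 1
  (w (w (m) (s) (m)) (q (k)) (m)) = w(1, 4, 1) = 2
  (w (w (w (m) (s) (m)) (p (s) (s)) (m)) (q (h (k))) (w (w (m) (s) (m)) (q (k)) (m))) = w(1, 3, 2) = 2
  m = 1
  m = 1
  m = 1
  (r (m) (m)) = r(1, 1) = 0
  m = 1
  (w (m) (r (m) (m)) (m)) = w(1, 0, 1) = 2
  m = 1
  (r (w (m) (r (m) (m)) (m)) (m)) = r(2, 1) = 1
  m = 1
  m = 1
  s = 3
  m = 1
  (w (m) (s) (m)) = w(1, 3, 1) = 1
  m = 1
  s = 3
  m = 1
  (w (m) (s) (m)) = w(1, 3, 1) = 1
  (r (w (m) (s) (m)) (w (m) (s) (m))) = r(1, 1) = 0
  m = 1
  s = 3
  m = 1
  (w (m) (s) (m)) = w(1, 3, 1) = 1
  s = 3
  s = 3
  (p (s) (s)) = p(3, 3) = 3
  m = 1
  s = 3
  m = 1
  (w (m) (s) (m)) = w(1, 3, 1) = 1
  (w (w (m) (s) (m)) (p (s) (s)) (w (m) (s) (m))) = w(1, 3, 1) = 1
  (w (m) (r (w (m) (s) (m)) (w (m) (s) (m))) (w (w (m) (s) (m)) (p (s) (s)) (w (m) (s) (m)))) = w(1, 0, 1) = 2
  (w (w (w (w (m) (s) (m)) (p (s) (s)) (m)) (q (h (k))) (w (w (m) (s) (m)) (q (k)) (m))) (r (w (m) (r (m) (m)) (m)) (m)) (w (m) (r (w (m) (s) (m)) (w (m) (s) (m))) (w (w (m) (s) (m)) (p (s) (s)) (w (m) (s) (m))))) = w(2, 1, 2) = 0
  (w (w (w (w (w (m) (s) (m)) (p (s) (s)) (w (m) (s) (m))) (q (h (k))) (w (w (m) (s) (m)) (p (s) (s)) (w (m) (s) (m)))) (r (m) (m)) (w (w (w (m) (s) (m)) (s) (w (m) (s) (m))) (f (w (m) (s) (m)) (w (m) (s) (m)) (w (m) (s) (m))) (m))) (f (w (w (w (m) (s) (m)) (r (m) (m)) (w (m) (s) (m))) (s) (m)) (m) (w (w (w (m) (s) (m)) (q (k)) (m)) (f (w (m) (s) (m)) (m) (m)) (w (w (m) (s) (m)) (r (m) (m)) (w (m) (s) (m))))) (w (w (w (w (m) (s) (m)) (p (s) (s)) (m)) (q (h (k))) (w (w (m) (s) (m)) (q (k)) (m))) (r (w (m) (r (m) (m)) (m)) (m)) (w (m) (r (w (m) (s) (m)) (w (m) (s) (m))) (w (w (m) (s) (m)) (p (s) (s)) (w (m) (s) (m)))))) = w(0, 0, 0) = 2

value = 2


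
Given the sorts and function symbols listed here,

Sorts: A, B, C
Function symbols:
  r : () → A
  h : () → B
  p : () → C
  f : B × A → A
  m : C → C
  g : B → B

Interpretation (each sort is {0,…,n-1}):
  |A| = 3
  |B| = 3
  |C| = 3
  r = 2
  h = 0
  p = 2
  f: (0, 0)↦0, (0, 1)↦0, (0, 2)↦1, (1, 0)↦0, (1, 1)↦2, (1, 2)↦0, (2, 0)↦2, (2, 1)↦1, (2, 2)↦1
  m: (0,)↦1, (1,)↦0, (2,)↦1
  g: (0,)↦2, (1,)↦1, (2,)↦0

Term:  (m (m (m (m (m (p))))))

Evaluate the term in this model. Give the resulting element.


  p = 2
  (m (p)) = m(2,) = 1
  (m (m (p))) = m(1,) = 0
  (m (m (m (p)))) = m(0,) = 1
  (m (m (m (m (p))))) = m(1,) = 0
  (m (m (m (m (m (p)))))) = m(0,) = 1

value = 1


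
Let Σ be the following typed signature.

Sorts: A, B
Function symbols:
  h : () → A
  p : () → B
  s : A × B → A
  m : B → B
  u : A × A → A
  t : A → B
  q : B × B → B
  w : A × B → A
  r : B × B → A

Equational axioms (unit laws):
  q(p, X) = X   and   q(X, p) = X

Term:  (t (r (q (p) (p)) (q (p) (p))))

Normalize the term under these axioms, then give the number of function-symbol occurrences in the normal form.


1. (t (r (q (p) (p)) (q (p) (p))))  →  (t (r (p) (q (p) (p))))
2. (t (r (p) (q (p) (p))))  →  (t (r (p) (p)))
normal form: (t (r (p) (p)))

size = 4


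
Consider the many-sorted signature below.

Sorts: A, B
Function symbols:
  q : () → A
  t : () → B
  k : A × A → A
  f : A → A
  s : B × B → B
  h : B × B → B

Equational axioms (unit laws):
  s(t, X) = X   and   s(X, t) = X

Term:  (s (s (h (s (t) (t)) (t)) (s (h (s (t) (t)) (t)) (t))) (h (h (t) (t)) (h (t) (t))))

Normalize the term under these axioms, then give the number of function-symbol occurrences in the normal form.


1. (s (s (h (s (t) (t)) (t)) (s (h (s (t) (t)) (t)) (t))) (h (h (t) (t)) (h (t) (t))))  →  (s (s (h (t) (t)) (s (h (s (t) (t)) (t)) (t))) (h (h (t) (t)) (h (t) (t))))
2. (s (s (h (t) (t)) (s (h (s (t) (t)) (t)) (t))) (h (h (t) (t)) (h (t) (t))))  →  (s (s (h (t) (t)) (h (s (t) (t)) (t))) (h (h (t) (t)) (h (t) (t))))
3. (s (s (h (t) (t)) (h (s (t) (t)) (t))) (h (h (t) (t)) (h (t) (t))))  →  (s (s (h (t) (t)) (h (t) (t))) (h (h (t) (t)) (h (t) (t))))
normal form: (s (s (h (t) (t)) (h (t) (t))) (h (h (t) (t)) (h (t) (t))))

size = 15


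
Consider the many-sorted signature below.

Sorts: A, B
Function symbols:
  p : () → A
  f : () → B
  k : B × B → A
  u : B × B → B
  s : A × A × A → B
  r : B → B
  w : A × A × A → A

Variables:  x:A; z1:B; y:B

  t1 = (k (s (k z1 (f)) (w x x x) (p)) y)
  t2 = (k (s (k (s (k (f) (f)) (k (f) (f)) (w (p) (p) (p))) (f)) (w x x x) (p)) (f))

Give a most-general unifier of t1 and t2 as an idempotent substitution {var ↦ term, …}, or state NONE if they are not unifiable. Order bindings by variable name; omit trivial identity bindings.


{y ↦ (f), z1 ↦ (s (k (f) (f)) (k (f) (f)) (w (p) (p) (p)))}


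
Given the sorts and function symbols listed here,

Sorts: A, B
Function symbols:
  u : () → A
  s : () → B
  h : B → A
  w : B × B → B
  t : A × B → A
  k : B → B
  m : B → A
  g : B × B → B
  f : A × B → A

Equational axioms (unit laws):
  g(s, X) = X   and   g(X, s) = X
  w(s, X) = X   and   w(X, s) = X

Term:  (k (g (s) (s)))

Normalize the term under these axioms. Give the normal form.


normal form = (k (s))

1. (k (g (s) (s)))  →  (k (s))


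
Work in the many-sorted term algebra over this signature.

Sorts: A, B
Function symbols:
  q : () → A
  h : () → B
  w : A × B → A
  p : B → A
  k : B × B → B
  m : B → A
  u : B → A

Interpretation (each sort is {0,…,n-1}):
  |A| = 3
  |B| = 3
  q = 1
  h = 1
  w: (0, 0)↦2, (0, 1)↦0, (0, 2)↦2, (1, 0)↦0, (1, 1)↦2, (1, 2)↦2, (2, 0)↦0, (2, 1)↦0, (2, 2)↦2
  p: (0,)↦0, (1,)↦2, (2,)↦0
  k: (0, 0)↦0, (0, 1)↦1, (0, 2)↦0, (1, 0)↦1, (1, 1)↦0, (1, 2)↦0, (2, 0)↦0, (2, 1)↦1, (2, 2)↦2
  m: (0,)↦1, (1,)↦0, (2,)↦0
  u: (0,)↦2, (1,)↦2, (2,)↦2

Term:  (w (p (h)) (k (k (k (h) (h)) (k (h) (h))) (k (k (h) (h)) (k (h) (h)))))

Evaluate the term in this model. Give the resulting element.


  h = 1
  (p (h)) = p(1,) = 2
  h = 1
  h = 1
  (k (h) (h)) = k(1, 1) = 0
  h = 1
  h = 1
  (k (h) (h)) = k(1, 1) = 0
  (k (k (h) (h)) (k (h) (h))) = k(0, 0) = 0
  h = 1
  h = 1
  (k (h) (h)) = k(1, 1) = 0
  h = 1
  h = 1
  (k (h) (h)) = k(1, 1) = 0
  (k (k (h) (h)) (k (h) (h))) = k(0, 0) = 0
  (k (k (k (h) (h)) (k (h) (h))) (k (k (h) (h)) (k (h) (h)))) = k(0, 0) = 0
  (w (p (h)) (k (k (k (h) (h)) (k (h) (h))) (k (k (h) (h)) (k (h) (h))))) = w(2, 0) = 0

value = 0


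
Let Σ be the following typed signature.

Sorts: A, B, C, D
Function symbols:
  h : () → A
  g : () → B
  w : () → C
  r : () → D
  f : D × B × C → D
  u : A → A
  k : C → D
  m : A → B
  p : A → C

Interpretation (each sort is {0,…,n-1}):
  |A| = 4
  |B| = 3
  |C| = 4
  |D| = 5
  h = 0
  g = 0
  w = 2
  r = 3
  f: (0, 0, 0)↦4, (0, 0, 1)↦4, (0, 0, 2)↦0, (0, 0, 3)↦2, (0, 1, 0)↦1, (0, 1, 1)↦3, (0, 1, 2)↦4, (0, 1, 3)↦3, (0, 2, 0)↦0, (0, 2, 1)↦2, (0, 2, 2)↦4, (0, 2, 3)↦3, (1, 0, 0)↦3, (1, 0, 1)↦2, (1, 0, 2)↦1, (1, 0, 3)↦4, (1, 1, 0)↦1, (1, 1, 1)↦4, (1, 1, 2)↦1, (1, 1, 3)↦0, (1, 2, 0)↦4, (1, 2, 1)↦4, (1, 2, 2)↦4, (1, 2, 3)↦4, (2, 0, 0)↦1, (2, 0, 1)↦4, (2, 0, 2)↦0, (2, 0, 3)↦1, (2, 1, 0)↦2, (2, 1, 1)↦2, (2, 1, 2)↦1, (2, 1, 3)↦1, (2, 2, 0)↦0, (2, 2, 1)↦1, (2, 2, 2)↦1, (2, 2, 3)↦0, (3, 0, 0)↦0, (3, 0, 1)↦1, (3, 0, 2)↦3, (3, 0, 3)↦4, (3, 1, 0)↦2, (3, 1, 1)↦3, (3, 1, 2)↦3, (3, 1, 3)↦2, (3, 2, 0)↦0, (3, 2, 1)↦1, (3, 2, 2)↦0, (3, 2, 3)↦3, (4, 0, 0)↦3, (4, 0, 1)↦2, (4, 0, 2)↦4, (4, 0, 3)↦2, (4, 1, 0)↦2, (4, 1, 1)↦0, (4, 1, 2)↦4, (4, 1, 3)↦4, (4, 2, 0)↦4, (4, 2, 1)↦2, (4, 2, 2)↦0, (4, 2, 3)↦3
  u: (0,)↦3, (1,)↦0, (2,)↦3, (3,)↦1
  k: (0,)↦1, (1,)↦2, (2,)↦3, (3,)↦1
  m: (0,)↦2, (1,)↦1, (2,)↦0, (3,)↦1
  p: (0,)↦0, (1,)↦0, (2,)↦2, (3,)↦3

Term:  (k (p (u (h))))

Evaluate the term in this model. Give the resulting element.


value = 1

  h = 0
  (u (h)) = u(0,) = 3
  (p (u (h))) = p(3,) = 3
  (k (p (u (h)))) = k(3,) = 1


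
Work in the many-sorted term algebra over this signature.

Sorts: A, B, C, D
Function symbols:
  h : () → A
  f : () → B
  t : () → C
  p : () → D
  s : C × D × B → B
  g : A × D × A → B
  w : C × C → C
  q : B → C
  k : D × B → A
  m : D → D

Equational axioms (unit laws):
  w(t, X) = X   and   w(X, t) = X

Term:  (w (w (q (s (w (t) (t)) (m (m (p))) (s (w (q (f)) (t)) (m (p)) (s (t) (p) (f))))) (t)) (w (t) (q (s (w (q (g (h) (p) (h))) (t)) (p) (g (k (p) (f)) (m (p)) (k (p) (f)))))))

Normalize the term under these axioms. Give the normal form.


normal form = (w (q (s (t) (m (m (p))) (s (q (f)) (m (p)) (s (t) (p) (f))))) (q (s (q (g (h) (p) (h))) (p) (g (k (p) (f)) (m (p)) (k (p) (f))))))

1. (w (w (q (s (w (t) (t)) (m (m (p))) (s (w (q (f)) (t)) (m (p)) (s (t) (p) (f))))) (t)) (w (t) (q (s (w (q (g (h) (p) (h))) (t)) (p) (g (k (p) (f)) (m (p)) (k (p) (f)))))))  →  (w (q (s (w (t) (t)) (m (m (p))) (s (w (q (f)) (t)) (m (p)) (s (t) (p) (f))))) (w (t) (q (s (w (q (g (h) (p) (h))) (t)) (p) (g (k (p) (f)) (m (p)) (k (p) (f)))))))
2. (w (q (s (w (t) (t)) (m (m (p))) (s (w (q (f)) (t)) (m (p)) (s (t) (p) (f))))) (w (t) (q (s (w (q (g (h) (p) (h))) (t)) (p) (g (k (p) (f)) (m (p)) (k (p) (f)))))))  →  (w (q (s (t) (m (m (p))) (s (w (q (f)) (t)) (m (p)) (s (t) (p) (f))))) (w (t) (q (s (w (q (g (h) (p) (h))) (t)) (p) (g (k (p) (f)) (m (p)) (k (p) (f)))))))
3. (w (q (s (t) (m (m (p))) (s (w (q (f)) (t)) (m (p)) (s (t) (p) (f))))) (w (t) (q (s (w (q (g (h) (p) (h))) (t)) (p) (g (k (p) (f)) (m (p)) (k (p) (f)))))))  →  (w (q (s (t) (m (m (p))) (s (q (f)) (m (p)) (s (t) (p) (f))))) (w (t) (q (s (w (q (g (h) (p) (h))) (t)) (p) (g (k (p) (f)) (m (p)) (k (p) (f)))))))
4. (w (q (s (t) (m (m (p))) (s (q (f)) (m (p)) (s (t) (p) (f))))) (w (t) (q (s (w (q (g (h) (p) (h))) (t)) (p) (g (k (p) (f)) (m (p)) (k (p) (f)))))))  →  (w (q (s (t) (m (m (p))) (s (q (f)) (m (p)) (s (t) (p) (f))))) (q (s (w (q (g (h) (p) (h))) (t)) (p) (g (k (p) (f)) (m (p)) (k (p) (f))))))
5. (w (q (s (t) (m (m (p))) (s (q (f)) (m (p)) (s (t) (p) (f))))) (q (s (w (q (g (h) (p) (h))) (t)) (p) (g (k (p) (f)) (m (p)) (k (p) (f))))))  →  (w (q (s (t) (m (m (p))) (s (q (f)) (m (p)) (s (t) (p) (f))))) (q (s (q (g (h) (p) (h))) (p) (g (k (p) (f)) (m (p)) (k (p) (f))))))


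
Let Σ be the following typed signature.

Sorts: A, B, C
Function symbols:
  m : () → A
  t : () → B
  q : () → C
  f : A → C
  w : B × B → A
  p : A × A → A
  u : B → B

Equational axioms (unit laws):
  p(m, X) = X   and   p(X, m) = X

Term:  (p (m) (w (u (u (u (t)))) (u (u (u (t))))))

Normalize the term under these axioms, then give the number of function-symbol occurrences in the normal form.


1. (p (m) (w (u (u (u (t)))) (u (u (u (t))))))  →  (w (u (u (u (t)))) (u (u (u (t)))))
normal form: (w (u (u (u (t)))) (u (u (u (t)))))

size = 9


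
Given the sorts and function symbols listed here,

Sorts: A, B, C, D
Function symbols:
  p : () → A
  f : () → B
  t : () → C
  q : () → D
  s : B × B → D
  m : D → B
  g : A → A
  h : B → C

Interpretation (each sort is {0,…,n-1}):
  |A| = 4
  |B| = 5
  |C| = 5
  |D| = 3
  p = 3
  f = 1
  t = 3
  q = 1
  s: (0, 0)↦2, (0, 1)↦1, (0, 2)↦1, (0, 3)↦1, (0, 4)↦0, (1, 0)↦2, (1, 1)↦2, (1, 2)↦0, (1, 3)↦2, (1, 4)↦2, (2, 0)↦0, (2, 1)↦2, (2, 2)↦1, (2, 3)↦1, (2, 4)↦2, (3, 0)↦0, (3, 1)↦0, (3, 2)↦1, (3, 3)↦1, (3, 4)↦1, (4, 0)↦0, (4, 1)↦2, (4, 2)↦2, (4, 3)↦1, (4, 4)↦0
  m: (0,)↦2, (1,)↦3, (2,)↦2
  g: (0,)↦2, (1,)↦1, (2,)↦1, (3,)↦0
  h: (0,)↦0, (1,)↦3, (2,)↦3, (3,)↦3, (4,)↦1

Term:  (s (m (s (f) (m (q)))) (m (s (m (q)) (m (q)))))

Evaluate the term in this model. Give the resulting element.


  f = 1
  q = 1
  (m (q)) = m(1,) = 3
  (s (f) (m (q))) = s(1, 3) = 2
  (m (s (f) (m (q)))) = m(2,) = 2
  q = 1
  (m (q)) = m(1,) = 3
  q = 1
  (m (q)) = m(1,) = 3
  (s (m (q)) (m (q))) = s(3, 3) = 1
  (m (s (m (q)) (m (q)))) = m(1,) = 3
  (s (m (s (f) (m (q)))) (m (s (m (q)) (m (q))))) = s(2, 3) = 1

value = 1


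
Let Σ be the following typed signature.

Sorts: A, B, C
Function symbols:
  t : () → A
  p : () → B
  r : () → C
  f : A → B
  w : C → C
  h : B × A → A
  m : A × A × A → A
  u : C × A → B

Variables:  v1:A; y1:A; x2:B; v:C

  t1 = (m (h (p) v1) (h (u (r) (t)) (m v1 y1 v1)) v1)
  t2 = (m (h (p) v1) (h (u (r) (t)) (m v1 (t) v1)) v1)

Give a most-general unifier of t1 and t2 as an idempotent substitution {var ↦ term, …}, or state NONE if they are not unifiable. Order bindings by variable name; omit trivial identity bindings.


{y1 ↦ (t)}


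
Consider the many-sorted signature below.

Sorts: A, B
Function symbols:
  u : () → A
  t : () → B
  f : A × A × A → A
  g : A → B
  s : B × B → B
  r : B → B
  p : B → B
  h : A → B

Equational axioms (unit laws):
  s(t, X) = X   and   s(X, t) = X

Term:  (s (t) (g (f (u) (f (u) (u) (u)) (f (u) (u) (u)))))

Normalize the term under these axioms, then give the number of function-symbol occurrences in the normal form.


size = 11

1. (s (t) (g (f (u) (f (u) (u) (u)) (f (u) (u) (u)))))  →  (g (f (u) (f (u) (u) (u)) (f (u) (u) (u))))
normal form: (g (f (u) (f (u) (u) (u)) (f (u) (u) (u))))


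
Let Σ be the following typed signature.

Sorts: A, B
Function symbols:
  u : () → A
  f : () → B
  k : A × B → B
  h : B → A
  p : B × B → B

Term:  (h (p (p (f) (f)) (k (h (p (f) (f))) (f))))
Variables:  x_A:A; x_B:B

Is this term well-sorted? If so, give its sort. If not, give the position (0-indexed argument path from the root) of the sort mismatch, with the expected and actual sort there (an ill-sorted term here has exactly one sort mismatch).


well-sorted; sort = A

      (f) : B
      (f) : B
    (p (f) (f)) : B
          (f) : B
          (f) : B
        (p (f) (f)) : B
      (h (p (f) (f))) : A
      (f) : B
    (k (h (p (f) (f))) (f)) : B
  (p (p (f) (f)) (k (h (p (f) (f))) (f))) : B
(h (p (p (f) (f)) (k (h (p (f) (f))) (f)))) : A


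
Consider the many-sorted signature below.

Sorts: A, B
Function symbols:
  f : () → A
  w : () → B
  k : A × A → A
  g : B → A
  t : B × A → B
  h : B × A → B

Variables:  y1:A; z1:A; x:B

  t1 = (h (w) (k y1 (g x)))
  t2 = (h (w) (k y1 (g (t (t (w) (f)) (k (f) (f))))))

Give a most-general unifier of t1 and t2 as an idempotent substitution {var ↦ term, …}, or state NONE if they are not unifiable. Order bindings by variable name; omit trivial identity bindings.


{x ↦ (t (t (w) (f)) (k (f) (f)))}


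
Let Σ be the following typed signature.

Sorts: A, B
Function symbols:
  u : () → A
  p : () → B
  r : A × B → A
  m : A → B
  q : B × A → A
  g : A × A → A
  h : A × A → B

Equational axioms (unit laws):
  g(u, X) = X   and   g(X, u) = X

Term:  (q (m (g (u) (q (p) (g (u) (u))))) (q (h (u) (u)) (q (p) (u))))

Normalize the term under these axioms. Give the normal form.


normal form = (q (m (q (p) (u))) (q (h (u) (u)) (q (p) (u))))

1. (q (m (g (u) (q (p) (g (u) (u))))) (q (h (u) (u)) (q (p) (u))))  →  (q (m (q (p) (g (u) (u)))) (q (h (u) (u)) (q (p) (u))))
2. (q (m (q (p) (g (u) (u)))) (q (h (u) (u)) (q (p) (u))))  →  (q (m (q (p) (u))) (q (h (u) (u)) (q (p) (u))))


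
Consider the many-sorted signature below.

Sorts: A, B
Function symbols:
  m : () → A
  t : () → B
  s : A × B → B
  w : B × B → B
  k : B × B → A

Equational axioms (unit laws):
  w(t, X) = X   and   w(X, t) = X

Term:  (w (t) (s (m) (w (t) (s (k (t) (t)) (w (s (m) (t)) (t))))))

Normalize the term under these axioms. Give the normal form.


1. (w (t) (s (m) (w (t) (s (k (t) (t)) (w (s (m) (t)) (t))))))  →  (s (m) (w (t) (s (k (t) (t)) (w (s (m) (t)) (t)))))
2. (s (m) (w (t) (s (k (t) (t)) (w (s (m) (t)) (t)))))  →  (s (m) (s (k (t) (t)) (w (s (m) (t)) (t))))
3. (s (m) (s (k (t) (t)) (w (s (m) (t)) (t))))  →  (s (m) (s (k (t) (t)) (s (m) (t))))

normal form = (s (m) (s (k (t) (t)) (s (m) (t))))
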